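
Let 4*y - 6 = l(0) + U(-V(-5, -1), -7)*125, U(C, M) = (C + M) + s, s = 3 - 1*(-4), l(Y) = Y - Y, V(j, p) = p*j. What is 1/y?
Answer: -4/619 ≈ -0.0064620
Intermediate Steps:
V(j, p) = j*p
l(Y) = 0
s = 7 (s = 3 + 4 = 7)
U(C, M) = 7 + C + M (U(C, M) = (C + M) + 7 = 7 + C + M)
y = -619/4 (y = 3/2 + (0 + (7 - (-5)*(-1) - 7)*125)/4 = 3/2 + (0 + (7 - 1*5 - 7)*125)/4 = 3/2 + (0 + (7 - 5 - 7)*125)/4 = 3/2 + (0 - 5*125)/4 = 3/2 + (0 - 625)/4 = 3/2 + (1/4)*(-625) = 3/2 - 625/4 = -619/4 ≈ -154.75)
1/y = 1/(-619/4) = -4/619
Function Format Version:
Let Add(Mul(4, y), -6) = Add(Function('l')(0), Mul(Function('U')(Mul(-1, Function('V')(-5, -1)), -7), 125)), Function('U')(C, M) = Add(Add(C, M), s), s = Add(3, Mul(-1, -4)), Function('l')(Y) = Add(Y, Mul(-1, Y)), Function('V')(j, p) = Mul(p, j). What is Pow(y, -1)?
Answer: Rational(-4, 619) ≈ -0.0064620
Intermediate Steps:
Function('V')(j, p) = Mul(j, p)
Function('l')(Y) = 0
s = 7 (s = Add(3, 4) = 7)
Function('U')(C, M) = Add(7, C, M) (Function('U')(C, M) = Add(Add(C, M), 7) = Add(7, C, M))
y = Rational(-619, 4) (y = Add(Rational(3, 2), Mul(Rational(1, 4), Add(0, Mul(Add(7, Mul(-1, Mul(-5, -1)), -7), 125)))) = Add(Rational(3, 2), Mul(Rational(1, 4), Add(0, Mul(Add(7, Mul(-1, 5), -7), 125)))) = Add(Rational(3, 2), Mul(Rational(1, 4), Add(0, Mul(Add(7, -5, -7), 125)))) = Add(Rational(3, 2), Mul(Rational(1, 4), Add(0, Mul(-5, 125)))) = Add(Rational(3, 2), Mul(Rational(1, 4), Add(0, -625))) = Add(Rational(3, 2), Mul(Rational(1, 4), -625)) = Add(Rational(3, 2), Rational(-625, 4)) = Rational(-619, 4) ≈ -154.75)
Pow(y, -1) = Pow(Rational(-619, 4), -1) = Rational(-4, 619)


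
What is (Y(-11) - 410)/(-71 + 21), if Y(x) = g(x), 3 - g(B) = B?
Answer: 198/25 ≈ 7.9200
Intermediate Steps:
g(B) = 3 - B
Y(x) = 3 - x
(Y(-11) - 410)/(-71 + 21) = ((3 - 1*(-11)) - 410)/(-71 + 21) = ((3 + 11) - 410)/(-50) = (14 - 410)*(-1/50) = -396*(-1/50) = 198/25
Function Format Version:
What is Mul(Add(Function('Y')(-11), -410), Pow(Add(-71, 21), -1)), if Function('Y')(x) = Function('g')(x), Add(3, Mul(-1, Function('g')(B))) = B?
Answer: Rational(198, 25) ≈ 7.9200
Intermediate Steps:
Function('g')(B) = Add(3, Mul(-1, B))
Function('Y')(x) = Add(3, Mul(-1, x))
Mul(Add(Function('Y')(-11), -410), Pow(Add(-71, 21), -1)) = Mul(Add(Add(3, Mul(-1, -11)), -410), Pow(Add(-71, 21), -1)) = Mul(Add(Add(3, 11), -410), Pow(-50, -1)) = Mul(Add(14, -410), Rational(-1, 50)) = Mul(-396, Rational(-1, 50)) = Rational(198, 25)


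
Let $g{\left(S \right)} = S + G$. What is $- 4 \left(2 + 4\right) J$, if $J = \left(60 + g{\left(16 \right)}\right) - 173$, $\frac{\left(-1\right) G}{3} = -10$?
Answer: $1608$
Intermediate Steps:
$G = 30$ ($G = \left(-3\right) \left(-10\right) = 30$)
$g{\left(S \right)} = 30 + S$ ($g{\left(S \right)} = S + 30 = 30 + S$)
$J = -67$ ($J = \left(60 + \left(30 + 16\right)\right) - 173 = \left(60 + 46\right) - 173 = 106 - 173 = -67$)
$- 4 \left(2 + 4\right) J = - 4 \left(2 + 4\right) \left(-67\right) = \left(-4\right) 6 \left(-67\right) = \left(-24\right) \left(-67\right) = 1608$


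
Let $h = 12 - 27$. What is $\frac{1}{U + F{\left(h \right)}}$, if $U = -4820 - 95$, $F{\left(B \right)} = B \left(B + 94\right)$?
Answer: $- \frac{1}{6100} \approx -0.00016393$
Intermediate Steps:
$h = -15$ ($h = 12 - 27 = -15$)
$F{\left(B \right)} = B \left(94 + B\right)$
$U = -4915$ ($U = -4820 - 95 = -4915$)
$\frac{1}{U + F{\left(h \right)}} = \frac{1}{-4915 - 15 \left(94 - 15\right)} = \frac{1}{-4915 - 1185} = \frac{1}{-6100} = - \frac{1}{6100}$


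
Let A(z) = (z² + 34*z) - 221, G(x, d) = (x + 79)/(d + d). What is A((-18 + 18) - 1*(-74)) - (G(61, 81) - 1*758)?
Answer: 690779/81 ≈ 8528.1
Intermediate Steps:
G(x, d) = (79 + x)/(2*d) (G(x, d) = (79 + x)/((2*d)) = (79 + x)*(1/(2*d)) = (79 + x)/(2*d))
A(z) = -221 + z² + 34*z
A((-18 + 18) - 1*(-74)) - (G(61, 81) - 1*758) = (-221 + ((-18 + 18) - 1*(-74))² + 34*((-18 + 18) - 1*(-74))) - ((½)*(79 + 61)/81 - 1*758) = (-221 + (0 + 74)² + 34*(0 + 74)) - ((½)*(1/81)*140 - 758) = (-221 + 74² + 34*74) - (70/81 - 758) = (-221 + 5476 + 2516) - 1*(-61328/81) = 7771 + 61328/81 = 690779/81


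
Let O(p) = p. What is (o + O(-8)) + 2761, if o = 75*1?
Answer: 2828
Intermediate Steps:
o = 75
(o + O(-8)) + 2761 = (75 - 8) + 2761 = 67 + 2761 = 2828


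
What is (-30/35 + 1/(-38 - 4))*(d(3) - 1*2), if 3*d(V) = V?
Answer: 37/42 ≈ 0.88095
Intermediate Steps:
d(V) = V/3
(-30/35 + 1/(-38 - 4))*(d(3) - 1*2) = (-30/35 + 1/(-38 - 4))*((⅓)*3 - 1*2) = (-30*1/35 + 1/(-42))*(1 - 2) = (-6/7 - 1/42)*(-1) = -37/42*(-1) = 37/42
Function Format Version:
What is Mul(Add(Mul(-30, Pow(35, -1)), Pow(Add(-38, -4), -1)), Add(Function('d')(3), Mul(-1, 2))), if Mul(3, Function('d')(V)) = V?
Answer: Rational(37, 42) ≈ 0.88095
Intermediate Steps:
Function('d')(V) = Mul(Rational(1, 3), V)
Mul(Add(Mul(-30, Pow(35, -1)), Pow(Add(-38, -4), -1)), Add(Function('d')(3), Mul(-1, 2))) = Mul(Add(Mul(-30, Pow(35, -1)), Pow(Add(-38, -4), -1)), Add(Mul(Rational(1, 3), 3), Mul(-1, 2))) = Mul(Add(Mul(-30, Rational(1, 35)), Pow(-42, -1)), Add(1, -2)) = Mul(Add(Rational(-6, 7), Rational(-1, 42)), -1) = Mul(Rational(-37, 42), -1) = Rational(37, 42)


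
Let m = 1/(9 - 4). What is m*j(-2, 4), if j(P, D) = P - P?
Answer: 0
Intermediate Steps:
j(P, D) = 0
m = ⅕ (m = 1/5 = ⅕ ≈ 0.20000)
m*j(-2, 4) = (⅕)*0 = 0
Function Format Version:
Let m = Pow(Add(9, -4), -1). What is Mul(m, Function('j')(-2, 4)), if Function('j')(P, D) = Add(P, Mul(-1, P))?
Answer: 0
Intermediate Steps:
Function('j')(P, D) = 0
m = Rational(1, 5) (m = Pow(5, -1) = Rational(1, 5) ≈ 0.20000)
Mul(m, Function('j')(-2, 4)) = Mul(Rational(1, 5), 0) = 0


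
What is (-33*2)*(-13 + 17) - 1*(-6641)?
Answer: 6377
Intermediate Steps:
(-33*2)*(-13 + 17) - 1*(-6641) = -11*6*4 + 6641 = -66*4 + 6641 = -264 + 6641 = 6377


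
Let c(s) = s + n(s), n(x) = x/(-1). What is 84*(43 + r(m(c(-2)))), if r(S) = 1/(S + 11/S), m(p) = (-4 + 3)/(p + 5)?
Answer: 83041/23 ≈ 3610.5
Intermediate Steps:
n(x) = -x (n(x) = x*(-1) = -x)
c(s) = 0 (c(s) = s - s = 0)
m(p) = -1/(5 + p)
84*(43 + r(m(c(-2)))) = 84*(43 + (-1/(5 + 0))/(11 + (-1/(5 + 0))**2)) = 84*(43 + (-1/5)/(11 + (-1/5)**2)) = 84*(43 + (-1*1/5)/(11 + (-1*1/5)**2)) = 84*(43 - 1/(5*(11 + (-1/5)**2))) = 84*(43 - 1/(5*(11 + 1/25))) = 84*(43 - 1/(5*276/25)) = 84*(43 - 1/5*25/276) = 84*(43 - 5/276) = 84*(11863/276) = 83041/23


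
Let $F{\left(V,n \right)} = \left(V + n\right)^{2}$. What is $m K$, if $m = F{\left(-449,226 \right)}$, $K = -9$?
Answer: $-447561$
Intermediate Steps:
$m = 49729$ ($m = \left(-449 + 226\right)^{2} = \left(-223\right)^{2} = 49729$)
$m K = 49729 \left(-9\right) = -447561$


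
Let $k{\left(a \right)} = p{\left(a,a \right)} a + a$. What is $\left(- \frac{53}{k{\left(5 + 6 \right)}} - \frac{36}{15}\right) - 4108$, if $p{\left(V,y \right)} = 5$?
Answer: $- \frac{1356697}{330} \approx -4111.2$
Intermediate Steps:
$k{\left(a \right)} = 6 a$ ($k{\left(a \right)} = 5 a + a = 6 a$)
$\left(- \frac{53}{k{\left(5 + 6 \right)}} - \frac{36}{15}\right) - 4108 = \left(- \frac{53}{6 \left(5 + 6\right)} - \frac{36}{15}\right) - 4108 = \left(- \frac{53}{6 \cdot 11} - \frac{12}{5}\right) - 4108 = \left(- \frac{53}{66} - \frac{12}{5}\right) - 4108 = - \frac{1057}{330} - 4108 = - \frac{1356697}{330}$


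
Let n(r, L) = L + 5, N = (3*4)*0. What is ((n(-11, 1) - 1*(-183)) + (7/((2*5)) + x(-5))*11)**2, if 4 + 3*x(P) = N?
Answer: 29822521/900 ≈ 33136.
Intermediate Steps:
N = 0 (N = 12*0 = 0)
x(P) = -4/3 (x(P) = -4/3 + (1/3)*0 = -4/3 + 0 = -4/3)
n(r, L) = 5 + L
((n(-11, 1) - 1*(-183)) + (7/((2*5)) + x(-5))*11)**2 = (((5 + 1) - 1*(-183)) + (7/((2*5)) - 4/3)*11)**2 = ((6 + 183) + (7/10 - 4/3)*11)**2 = (189 + (7*(1/10) - 4/3)*11)**2 = (189 + (7/10 - 4/3)*11)**2 = (189 - 19/30*11)**2 = (189 - 209/30)**2 = (5461/30)**2 = 29822521/900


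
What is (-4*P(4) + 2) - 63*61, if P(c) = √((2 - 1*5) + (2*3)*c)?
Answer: -3841 - 4*√21 ≈ -3859.3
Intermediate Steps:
P(c) = √(-3 + 6*c) (P(c) = √((2 - 5) + 6*c) = √(-3 + 6*c))
(-4*P(4) + 2) - 63*61 = (-4*√(-3 + 6*4) + 2) - 63*61 = (-4*√(-3 + 24) + 2) - 3843 = (-4*√21 + 2) - 3843 = (2 - 4*√21) - 3843 = -3841 - 4*√21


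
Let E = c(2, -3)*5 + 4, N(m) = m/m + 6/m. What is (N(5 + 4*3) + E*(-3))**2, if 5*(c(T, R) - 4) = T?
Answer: 1697809/289 ≈ 5874.8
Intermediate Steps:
c(T, R) = 4 + T/5
N(m) = 1 + 6/m
E = 26 (E = (4 + (1/5)*2)*5 + 4 = (4 + 2/5)*5 + 4 = (22/5)*5 + 4 = 22 + 4 = 26)
(N(5 + 4*3) + E*(-3))**2 = ((6 + (5 + 4*3))/(5 + 4*3) + 26*(-3))**2 = ((6 + (5 + 12))/(5 + 12) - 78)**2 = ((6 + 17)/17 - 78)**2 = ((1/17)*23 - 78)**2 = (23/17 - 78)**2 = (-1303/17)**2 = 1697809/289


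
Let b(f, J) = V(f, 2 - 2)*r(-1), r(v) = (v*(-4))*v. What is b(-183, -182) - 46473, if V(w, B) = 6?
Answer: -46497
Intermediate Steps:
r(v) = -4*v² (r(v) = (-4*v)*v = -4*v²)
b(f, J) = -24 (b(f, J) = 6*(-4*(-1)²) = 6*(-4*1) = 6*(-4) = -24)
b(-183, -182) - 46473 = -24 - 46473 = -46497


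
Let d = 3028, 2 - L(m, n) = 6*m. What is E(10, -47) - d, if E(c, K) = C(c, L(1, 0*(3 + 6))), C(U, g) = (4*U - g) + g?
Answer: -2988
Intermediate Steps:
L(m, n) = 2 - 6*m
C(U, g) = 4*U (C(U, g) = (-g + 4*U) + g = 4*U)
E(c, K) = 4*c
E(10, -47) - d = 4*10 - 1*3028 = 40 - 3028 = -2988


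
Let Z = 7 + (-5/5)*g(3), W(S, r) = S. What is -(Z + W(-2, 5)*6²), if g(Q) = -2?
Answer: 63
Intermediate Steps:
Z = 9 (Z = 7 - 5/5*(-2) = 7 - 5*⅕*(-2) = 7 - 1*(-2) = 7 + 2 = 9)
-(Z + W(-2, 5)*6²) = -(9 - 2*6²) = -(9 - 2*36) = -(9 - 72) = -1*(-63) = 63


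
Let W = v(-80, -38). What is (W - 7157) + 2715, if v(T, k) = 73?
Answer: -4369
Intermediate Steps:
W = 73
(W - 7157) + 2715 = (73 - 7157) + 2715 = -7084 + 2715 = -4369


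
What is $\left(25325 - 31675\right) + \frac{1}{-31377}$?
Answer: $- \frac{199243951}{31377} \approx -6350.0$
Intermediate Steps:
$\left(25325 - 31675\right) + \frac{1}{-31377} = -6350 - \frac{1}{31377} = - \frac{199243951}{31377}$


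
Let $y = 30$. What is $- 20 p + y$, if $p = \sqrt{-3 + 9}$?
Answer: $30 - 20 \sqrt{6} \approx -18.99$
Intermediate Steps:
$p = \sqrt{6} \approx 2.4495$
$- 20 p + y = - 20 \sqrt{6} + 30 = 30 - 20 \sqrt{6}$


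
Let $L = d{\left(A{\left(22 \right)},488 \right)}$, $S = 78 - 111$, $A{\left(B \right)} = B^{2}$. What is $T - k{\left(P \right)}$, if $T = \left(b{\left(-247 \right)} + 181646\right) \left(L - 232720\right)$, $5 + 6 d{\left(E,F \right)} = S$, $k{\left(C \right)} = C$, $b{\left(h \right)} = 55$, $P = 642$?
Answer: $-42286608135$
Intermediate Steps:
$S = -33$
$d{\left(E,F \right)} = - \frac{19}{3}$ ($d{\left(E,F \right)} = - \frac{5}{6} + \frac{1}{6} \left(-33\right) = - \frac{5}{6} - \frac{11}{2} = - \frac{19}{3}$)
$L = - \frac{19}{3} \approx -6.3333$
$T = -42286607493$ ($T = \left(55 + 181646\right) \left(- \frac{19}{3} - 232720\right) = 181701 \left(- \frac{698179}{3}\right) = -42286607493$)
$T - k{\left(P \right)} = -42286607493 - 642 = -42286608135$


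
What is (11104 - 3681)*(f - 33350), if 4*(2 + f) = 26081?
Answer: -796688321/4 ≈ -1.9917e+8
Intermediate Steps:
f = 26073/4 (f = -2 + (¼)*26081 = -2 + 26081/4 = 26073/4 ≈ 6518.3)
(11104 - 3681)*(f - 33350) = (11104 - 3681)*(26073/4 - 33350) = 7423*(-107327/4) = -796688321/4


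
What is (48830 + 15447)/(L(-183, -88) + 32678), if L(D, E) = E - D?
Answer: 64277/32773 ≈ 1.9613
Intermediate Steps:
(48830 + 15447)/(L(-183, -88) + 32678) = (48830 + 15447)/((-88 - 1*(-183)) + 32678) = 64277/((-88 + 183) + 32678) = 64277/(95 + 32678) = 64277/32773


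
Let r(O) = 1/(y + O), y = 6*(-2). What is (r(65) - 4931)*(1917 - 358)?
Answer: -407432178/53 ≈ -7.6874e+6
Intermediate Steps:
y = -12
r(O) = 1/(-12 + O)
(r(65) - 4931)*(1917 - 358) = (1/(-12 + 65) - 4931)*(1917 - 358) = (1/53 - 4931)*1559 = -261342/53*1559 = -407432178/53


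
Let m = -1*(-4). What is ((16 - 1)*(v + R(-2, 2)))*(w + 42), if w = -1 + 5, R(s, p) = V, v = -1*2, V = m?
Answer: 1380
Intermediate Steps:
m = 4
V = 4
v = -2
R(s, p) = 4
w = 4
((16 - 1)*(v + R(-2, 2)))*(w + 42) = ((16 - 1)*(-2 + 4))*(4 + 42) = (15*2)*46 = 30*46 = 1380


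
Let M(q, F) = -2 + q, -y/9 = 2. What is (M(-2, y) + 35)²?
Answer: 961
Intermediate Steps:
y = -18 (y = -9*2 = -18)
(M(-2, y) + 35)² = ((-2 - 2) + 35)² = (-4 + 35)² = 31² = 961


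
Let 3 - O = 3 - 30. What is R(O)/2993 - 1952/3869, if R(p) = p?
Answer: -78442/158629 ≈ -0.49450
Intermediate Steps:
O = 30 (O = 3 - (3 - 30) = 3 - 1*(-27) = 3 + 27 = 30)
R(O)/2993 - 1952/3869 = 30/2993 - 1952/3869 = -78442/158629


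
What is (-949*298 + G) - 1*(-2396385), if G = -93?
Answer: 2113490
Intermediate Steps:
(-949*298 + G) - 1*(-2396385) = (-949*298 - 93) - 1*(-2396385) = (-282802 - 93) + 2396385 = -282895 + 2396385 = 2113490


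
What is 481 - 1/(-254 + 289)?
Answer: 16834/35 ≈ 480.97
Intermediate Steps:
481 - 1/(-254 + 289) = 481 - 1/35 = 16834/35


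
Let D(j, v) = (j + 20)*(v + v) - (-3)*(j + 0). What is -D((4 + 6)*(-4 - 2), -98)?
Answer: -7660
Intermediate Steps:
D(j, v) = 3*j + 2*v*(20 + j) (D(j, v) = (20 + j)*(2*v) - (-3)*j = 2*v*(20 + j) + 3*j = 3*j + 2*v*(20 + j))
-D((4 + 6)*(-4 - 2), -98) = -(3*((4 + 6)*(-4 - 2)) + 40*(-98) + 2*((4 + 6)*(-4 - 2))*(-98)) = -(3*(10*(-6)) - 3920 + 2*(10*(-6))*(-98)) = -(3*(-60) - 3920 + 2*(-60)*(-98)) = -(-180 - 3920 + 11760) = -1*7660 = -7660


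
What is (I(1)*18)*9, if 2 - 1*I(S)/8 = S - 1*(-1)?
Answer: 0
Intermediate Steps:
I(S) = 8 - 8*S (I(S) = 16 - 8*(S - 1*(-1)) = 16 - 8*(S + 1) = 16 - 8*(1 + S) = 16 + (-8 - 8*S) = 8 - 8*S)
(I(1)*18)*9 = ((8 - 8*1)*18)*9 = ((8 - 8)*18)*9 = (0*18)*9 = 0*9 = 0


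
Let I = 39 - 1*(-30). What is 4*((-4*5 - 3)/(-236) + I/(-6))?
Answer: -2691/59 ≈ -45.610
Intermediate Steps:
I = 69 (I = 39 + 30 = 69)
4*((-4*5 - 3)/(-236) + I/(-6)) = 4*((-4*5 - 3)/(-236) + 69/(-6)) = 4*((-20 - 3)*(-1/236) + 69*(-1/6)) = 4*(-23*(-1/236) - 23/2) = 4*(23/236 - 23/2) = 4*(-2691/236) = -2691/59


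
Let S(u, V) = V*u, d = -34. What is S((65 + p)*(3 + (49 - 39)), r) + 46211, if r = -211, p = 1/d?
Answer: -4488113/34 ≈ -1.3200e+5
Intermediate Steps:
p = -1/34 (p = 1/(-34) = -1/34 ≈ -0.029412)
S((65 + p)*(3 + (49 - 39)), r) + 46211 = -211*(65 - 1/34)*(3 + (49 - 39)) + 46211 = -466099*(3 + 10)/34 + 46211 = -466099*13/34 + 46211 = -211*28717/34 + 46211 = -6059287/34 + 46211 = -4488113/34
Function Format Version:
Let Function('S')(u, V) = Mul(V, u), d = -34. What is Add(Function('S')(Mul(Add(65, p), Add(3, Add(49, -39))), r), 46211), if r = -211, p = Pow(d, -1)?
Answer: Rational(-4488113, 34) ≈ -1.3200e+5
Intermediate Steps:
p = Rational(-1, 34) (p = Pow(-34, -1) = Rational(-1, 34) ≈ -0.029412)
Add(Function('S')(Mul(Add(65, p), Add(3, Add(49, -39))), r), 46211) = Add(Mul(-211, Mul(Add(65, Rational(-1, 34)), Add(3, Add(49, -39)))), 46211) = Add(Mul(-211, Mul(Rational(2209, 34), Add(3, 10))), 46211) = Add(Mul(-211, Mul(Rational(2209, 34), 13)), 46211) = Add(Mul(-211, Rational(28717, 34)), 46211) = Add(Rational(-6059287, 34), 46211) = Rational(-4488113, 34)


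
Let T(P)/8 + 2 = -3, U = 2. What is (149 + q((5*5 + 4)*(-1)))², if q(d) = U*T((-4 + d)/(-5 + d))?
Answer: 4761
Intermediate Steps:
T(P) = -40 (T(P) = -16 + 8*(-3) = -16 - 24 = -40)
q(d) = -80 (q(d) = 2*(-40) = -80)
(149 + q((5*5 + 4)*(-1)))² = (149 - 80)² = 69² = 4761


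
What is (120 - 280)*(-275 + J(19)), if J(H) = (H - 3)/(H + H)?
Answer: 834720/19 ≈ 43933.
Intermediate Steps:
J(H) = (-3 + H)/(2*H) (J(H) = (-3 + H)/((2*H)) = (-3 + H)*(1/(2*H)) = (-3 + H)/(2*H))
(120 - 280)*(-275 + J(19)) = (120 - 280)*(-275 + (½)*(-3 + 19)/19) = -160*(-275 + (½)*(1/19)*16) = -160*(-275 + 8/19) = -160*(-5217/19) = 834720/19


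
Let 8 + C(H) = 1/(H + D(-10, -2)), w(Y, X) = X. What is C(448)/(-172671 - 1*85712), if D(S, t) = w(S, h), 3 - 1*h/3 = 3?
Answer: 3583/115755584 ≈ 3.0953e-5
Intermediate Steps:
h = 0 (h = 9 - 3*3 = 9 - 9 = 0)
D(S, t) = 0
C(H) = -8 + 1/H (C(H) = -8 + 1/(H + 0) = -8 + 1/H)
C(448)/(-172671 - 1*85712) = (-8 + 1/448)/(-172671 - 1*85712) = (-8 + 1/448)/(-172671 - 85712) = -3583/448/(-258383) = -3583/448*(-1/258383) = 3583/115755584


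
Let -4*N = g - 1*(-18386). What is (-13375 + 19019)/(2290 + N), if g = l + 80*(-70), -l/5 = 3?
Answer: -22576/3611 ≈ -6.2520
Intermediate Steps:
l = -15 (l = -5*3 = -15)
g = -5615 (g = -15 + 80*(-70) = -15 - 5600 = -5615)
N = -12771/4 (N = -(-5615 - 1*(-18386))/4 = -(-5615 + 18386)/4 = -1/4*12771 = -12771/4 ≈ -3192.8)
(-13375 + 19019)/(2290 + N) = (-13375 + 19019)/(2290 - 12771/4) = 5644/(-3611/4) = 5644*(-4/3611) = -22576/3611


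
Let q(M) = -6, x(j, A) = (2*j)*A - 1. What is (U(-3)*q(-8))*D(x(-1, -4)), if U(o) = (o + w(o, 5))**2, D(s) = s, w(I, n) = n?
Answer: -168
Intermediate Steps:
x(j, A) = -1 + 2*A*j (x(j, A) = 2*A*j - 1 = -1 + 2*A*j)
U(o) = (5 + o)**2 (U(o) = (o + 5)**2 = (5 + o)**2)
(U(-3)*q(-8))*D(x(-1, -4)) = ((5 - 3)**2*(-6))*(-1 + 2*(-4)*(-1)) = (2**2*(-6))*(-1 + 8) = (4*(-6))*7 = -24*7 = -168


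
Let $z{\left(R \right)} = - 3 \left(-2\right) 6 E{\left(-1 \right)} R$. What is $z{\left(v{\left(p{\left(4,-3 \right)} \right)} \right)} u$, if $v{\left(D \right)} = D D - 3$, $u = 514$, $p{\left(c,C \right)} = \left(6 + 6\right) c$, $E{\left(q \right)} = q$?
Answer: $-42577704$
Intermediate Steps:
$p{\left(c,C \right)} = 12 c$
$v{\left(D \right)} = -3 + D^{2}$ ($v{\left(D \right)} = D^{2} - 3 = -3 + D^{2}$)
$z{\left(R \right)} = - 36 R$ ($z{\left(R \right)} = - 3 \left(-2\right) 6 \left(-1\right) R = - 3 \left(\left(-12\right) \left(-1\right)\right) R = \left(-3\right) 12 R = - 36 R$)
$z{\left(v{\left(p{\left(4,-3 \right)} \right)} \right)} u = - 36 \left(-3 + \left(12 \cdot 4\right)^{2}\right) 514 = - 36 \left(-3 + 48^{2}\right) 514 = - 36 \left(-3 + 2304\right) 514 = \left(-36\right) 2301 \cdot 514 = \left(-82836\right) 514 = -42577704$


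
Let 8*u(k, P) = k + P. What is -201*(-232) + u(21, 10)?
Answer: 373087/8 ≈ 46636.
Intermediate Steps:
u(k, P) = P/8 + k/8 (u(k, P) = (k + P)/8 = (P + k)/8 = P/8 + k/8)
-201*(-232) + u(21, 10) = -201*(-232) + ((⅛)*10 + (⅛)*21) = 46632 + (5/4 + 21/8) = 46632 + 31/8 = 373087/8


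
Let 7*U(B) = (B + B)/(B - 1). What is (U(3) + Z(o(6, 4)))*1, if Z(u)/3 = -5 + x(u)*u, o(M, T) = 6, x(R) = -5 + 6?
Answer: 24/7 ≈ 3.4286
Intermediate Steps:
x(R) = 1
U(B) = 2*B/(7*(-1 + B)) (U(B) = ((B + B)/(B - 1))/7 = ((2*B)/(-1 + B))/7 = (2*B/(-1 + B))/7 = 2*B/(7*(-1 + B)))
Z(u) = -15 + 3*u (Z(u) = 3*(-5 + 1*u) = 3*(-5 + u) = -15 + 3*u)
(U(3) + Z(o(6, 4)))*1 = ((2/7)*3/(-1 + 3) + (-15 + 3*6))*1 = ((2/7)*3/2 + (-15 + 18))*1 = ((2/7)*3*(½) + 3)*1 = (3/7 + 3)*1 = (24/7)*1 = 24/7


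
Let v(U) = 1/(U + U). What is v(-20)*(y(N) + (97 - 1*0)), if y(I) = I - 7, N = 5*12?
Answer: -15/4 ≈ -3.7500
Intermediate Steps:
v(U) = 1/(2*U)
N = 60
y(I) = -7 + I
v(-20)*(y(N) + (97 - 1*0)) = ((½)/(-20))*((-7 + 60) + (97 - 1*0)) = ((½)*(-1/20))*(53 + (97 + 0)) = -(53 + 97)/40 = -1/40*150 = -15/4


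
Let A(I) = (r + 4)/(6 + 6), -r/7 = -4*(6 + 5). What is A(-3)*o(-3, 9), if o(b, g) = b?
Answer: -78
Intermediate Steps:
r = 308 (r = -(-28)*(6 + 5) = -(-28)*11 = -7*(-44) = 308)
A(I) = 26 (A(I) = (308 + 4)/(6 + 6) = 312/12 = 312*(1/12) = 26)
A(-3)*o(-3, 9) = 26*(-3) = -78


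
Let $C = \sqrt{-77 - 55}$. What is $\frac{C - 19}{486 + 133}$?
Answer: $- \frac{19}{619} + \frac{2 i \sqrt{33}}{619} \approx -0.030695 + 0.018561 i$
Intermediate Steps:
$C = 2 i \sqrt{33}$ ($C = \sqrt{-132} = 2 i \sqrt{33} \approx 11.489 i$)
$\frac{C - 19}{486 + 133} = \frac{2 i \sqrt{33} - 19}{486 + 133} = \frac{-19 + 2 i \sqrt{33}}{619} = \left(-19 + 2 i \sqrt{33}\right) \frac{1}{619} = - \frac{19}{619} + \frac{2 i \sqrt{33}}{619}$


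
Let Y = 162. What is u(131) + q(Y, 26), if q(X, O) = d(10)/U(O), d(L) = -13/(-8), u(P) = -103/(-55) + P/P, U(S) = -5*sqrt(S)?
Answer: 158/55 - sqrt(26)/80 ≈ 2.8090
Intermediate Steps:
u(P) = 158/55 (u(P) = -103*(-1/55) + 1 = 103/55 + 1 = 158/55)
d(L) = 13/8 (d(L) = -13*(-1/8) = 13/8)
q(X, O) = -13/(40*sqrt(O)) (q(X, O) = 13/(8*((-5*sqrt(O)))) = 13*(-1/(5*sqrt(O)))/8 = -13/(40*sqrt(O)))
u(131) + q(Y, 26) = 158/55 - sqrt(26)/80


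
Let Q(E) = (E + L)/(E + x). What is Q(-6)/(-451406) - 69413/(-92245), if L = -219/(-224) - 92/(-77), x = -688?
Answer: 53580690864532253/71204974702843520 ≈ 0.75249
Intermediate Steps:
L = 5353/2464 (L = -219*(-1/224) - 92*(-1/77) = 219/224 + 92/77 = 5353/2464 ≈ 2.1725)
Q(E) = (5353/2464 + E)/(-688 + E) (Q(E) = (E + 5353/2464)/(E - 688) = (5353/2464 + E)/(-688 + E))
Q(-6)/(-451406) - 69413/(-92245) = ((5353/2464 - 6)/(-688 - 6))/(-451406) - 69413/(-92245) = (-9431/2464/(-694))*(-1/451406) - 69413*(-1/92245) = -1/694*(-9431/2464)*(-1/451406) + 69413/92245 = (9431/1710016)*(-1/451406) + 69413/92245 = -9431/771911482496 + 69413/92245 = 53580690864532253/71204974702843520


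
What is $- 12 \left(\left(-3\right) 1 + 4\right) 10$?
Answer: $-120$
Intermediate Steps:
$- 12 \left(\left(-3\right) 1 + 4\right) 10 = - 12 \left(-3 + 4\right) 10 = \left(-12\right) 1 \cdot 10 = \left(-12\right) 10 = -120$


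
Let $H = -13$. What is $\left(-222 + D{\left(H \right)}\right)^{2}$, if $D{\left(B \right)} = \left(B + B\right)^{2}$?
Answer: $206116$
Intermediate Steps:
$D{\left(B \right)} = 4 B^{2}$ ($D{\left(B \right)} = \left(2 B\right)^{2} = 4 B^{2}$)
$\left(-222 + D{\left(H \right)}\right)^{2} = \left(-222 + 4 \left(-13\right)^{2}\right)^{2} = \left(-222 + 4 \cdot 169\right)^{2} = \left(-222 + 676\right)^{2} = 454^{2} = 206116$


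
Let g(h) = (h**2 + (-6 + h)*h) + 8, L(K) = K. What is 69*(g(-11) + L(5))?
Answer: 22149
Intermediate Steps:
g(h) = 8 + h**2 + h*(-6 + h) (g(h) = (h**2 + h*(-6 + h)) + 8 = 8 + h**2 + h*(-6 + h))
69*(g(-11) + L(5)) = 69*((8 - 6*(-11) + 2*(-11)**2) + 5) = 69*((8 + 66 + 2*121) + 5) = 69*((8 + 66 + 242) + 5) = 69*(316 + 5) = 69*321 = 22149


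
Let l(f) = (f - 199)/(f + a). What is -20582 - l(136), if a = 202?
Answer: -6956653/338 ≈ -20582.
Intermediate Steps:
l(f) = (-199 + f)/(202 + f) (l(f) = (f - 199)/(f + 202) = (-199 + f)/(202 + f))
-20582 - l(136) = -20582 - (-199 + 136)/(202 + 136) = -20582 - (-63)/338 = -20582 - 1*(-63/338) = -20582 + 63/338 = -6956653/338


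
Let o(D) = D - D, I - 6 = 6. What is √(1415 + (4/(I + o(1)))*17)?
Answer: √12786/3 ≈ 37.692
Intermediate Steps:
I = 12 (I = 6 + 6 = 12)
o(D) = 0
√(1415 + (4/(I + o(1)))*17) = √(1415 + (4/(12 + 0))*17) = √(1415 + (4/12)*17) = √(1415 + (4*(1/12))*17) = √(1415 + (⅓)*17) = √(1415 + 17/3) = √(4262/3) = √12786/3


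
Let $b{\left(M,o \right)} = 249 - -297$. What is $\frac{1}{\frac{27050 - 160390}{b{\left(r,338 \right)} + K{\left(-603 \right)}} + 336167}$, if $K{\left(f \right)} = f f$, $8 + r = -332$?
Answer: $\frac{72831}{24483352109} \approx 2.9747 \cdot 10^{-6}$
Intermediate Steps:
$r = -340$ ($r = -8 - 332 = -340$)
$b{\left(M,o \right)} = 546$ ($b{\left(M,o \right)} = 249 + 297 = 546$)
$K{\left(f \right)} = f^{2}$
$\frac{1}{\frac{27050 - 160390}{b{\left(r,338 \right)} + K{\left(-603 \right)}} + 336167} = \frac{1}{\frac{27050 - 160390}{546 + \left(-603\right)^{2}} + 336167} = \frac{1}{- \frac{133340}{546 + 363609} + 336167} = \frac{1}{- \frac{133340}{364155} + 336167} = \frac{1}{\left(-133340\right) \frac{1}{364155} + 336167} = \frac{1}{- \frac{26668}{72831} + 336167} = \frac{1}{\frac{24483352109}{72831}} = \frac{72831}{24483352109}$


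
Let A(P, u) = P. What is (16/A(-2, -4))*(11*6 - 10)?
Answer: -448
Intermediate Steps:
(16/A(-2, -4))*(11*6 - 10) = (16/(-2))*(11*6 - 10) = (16*(-½))*(66 - 10) = -8*56 = -448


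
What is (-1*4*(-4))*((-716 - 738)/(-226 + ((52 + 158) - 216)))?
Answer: 2908/29 ≈ 100.28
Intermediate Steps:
(-1*4*(-4))*((-716 - 738)/(-226 + ((52 + 158) - 216))) = (-4*(-4))*(-1454/(-226 + (210 - 216))) = 16*(-1454/(-226 - 6)) = 16*(-1454/(-232)) = 16*(-1454*(-1/232)) = 16*(727/116) = 2908/29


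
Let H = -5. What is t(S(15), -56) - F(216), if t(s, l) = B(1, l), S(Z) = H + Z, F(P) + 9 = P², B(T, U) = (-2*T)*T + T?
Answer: -46648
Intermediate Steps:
B(T, U) = T - 2*T² (B(T, U) = -2*T² + T = T - 2*T²)
F(P) = -9 + P²
S(Z) = -5 + Z
t(s, l) = -1 (t(s, l) = 1*(1 - 2*1) = 1*(1 - 2) = 1*(-1) = -1)
t(S(15), -56) - F(216) = -1 - (-9 + 216²) = -1 - (-9 + 46656) = -1 - 1*46647 = -1 - 46647 = -46648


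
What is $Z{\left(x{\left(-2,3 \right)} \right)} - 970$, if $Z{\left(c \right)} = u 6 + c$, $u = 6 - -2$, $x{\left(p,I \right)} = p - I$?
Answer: $-927$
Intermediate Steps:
$u = 8$ ($u = 6 + 2 = 8$)
$Z{\left(c \right)} = 48 + c$ ($Z{\left(c \right)} = 8 \cdot 6 + c = 48 + c$)
$Z{\left(x{\left(-2,3 \right)} \right)} - 970 = \left(48 - 5\right) - 970 = 43 - 970 = -927$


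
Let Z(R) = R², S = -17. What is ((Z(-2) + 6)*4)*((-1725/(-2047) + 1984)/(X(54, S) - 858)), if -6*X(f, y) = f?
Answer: -7066040/77163 ≈ -91.573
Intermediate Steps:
X(f, y) = -f/6
((Z(-2) + 6)*4)*((-1725/(-2047) + 1984)/(X(54, S) - 858)) = (((-2)² + 6)*4)*((-1725/(-2047) + 1984)/(-⅙*54 - 858)) = ((4 + 6)*4)*((-1725*(-1/2047) + 1984)/(-9 - 858)) = (10*4)*((75/89 + 1984)/(-867)) = 40*((176651/89)*(-1/867)) = 40*(-176651/77163) = -7066040/77163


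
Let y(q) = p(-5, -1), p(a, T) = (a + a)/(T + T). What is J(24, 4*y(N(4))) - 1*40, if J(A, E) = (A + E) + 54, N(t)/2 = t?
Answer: 58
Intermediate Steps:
N(t) = 2*t
p(a, T) = a/T (p(a, T) = (2*a)/((2*T)) = (2*a)*(1/(2*T)) = a/T)
y(q) = 5 (y(q) = -5/(-1) = -5*(-1) = 5)
J(A, E) = 54 + A + E
J(24, 4*y(N(4))) - 1*40 = (54 + 24 + 4*5) - 1*40 = (54 + 24 + 20) - 40 = 98 - 40 = 58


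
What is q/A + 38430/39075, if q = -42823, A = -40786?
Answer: 216047647/106247530 ≈ 2.0334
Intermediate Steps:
q/A + 38430/39075 = -42823/(-40786) + 38430/39075 = -42823*(-1/40786) + 38430*(1/39075) = 42823/40786 + 2562/2605 = 216047647/106247530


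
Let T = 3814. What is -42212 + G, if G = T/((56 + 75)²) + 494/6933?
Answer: -5022231195160/118977213 ≈ -42212.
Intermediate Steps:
G = 34919996/118977213 (G = 3814/((56 + 75)²) + 494/6933 = 3814/(131²) + 494*(1/6933) = 3814/17161 + 494/6933 = 34919996/118977213 ≈ 0.29350)
-42212 + G = -42212 + 34919996/118977213 = -5022231195160/118977213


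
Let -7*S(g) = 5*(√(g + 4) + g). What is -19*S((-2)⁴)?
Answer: 1520/7 + 190*√5/7 ≈ 277.84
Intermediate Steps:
S(g) = -5*g/7 - 5*√(4 + g)/7 (S(g) = -5*(√(g + 4) + g)/7 = -5*(√(4 + g) + g)/7 = -5*(g + √(4 + g))/7 = -(5*g + 5*√(4 + g))/7 = -5*g/7 - 5*√(4 + g)/7)
-19*S((-2)⁴) = -19*(-5/7*(-2)⁴ - 5*√(4 + (-2)⁴)/7) = -19*(-5/7*16 - 5*√(4 + 16)/7) = -19*(-80/7 - 10*√5/7) = 1520/7 + 190*√5/7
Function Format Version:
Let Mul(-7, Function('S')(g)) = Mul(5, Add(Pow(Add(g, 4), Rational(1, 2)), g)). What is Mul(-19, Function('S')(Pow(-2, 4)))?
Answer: Add(Rational(1520, 7), Mul(Rational(190, 7), Pow(5, Rational(1, 2)))) ≈ 277.84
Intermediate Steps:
Function('S')(g) = Add(Mul(Rational(-5, 7), g), Mul(Rational(-5, 7), Pow(Add(4, g), Rational(1, 2)))) (Function('S')(g) = Mul(Rational(-1, 7), Mul(5, Add(Pow(Add(g, 4), Rational(1, 2)), g))) = Mul(Rational(-1, 7), Mul(5, Add(Pow(Add(4, g), Rational(1, 2)), g))) = Mul(Rational(-1, 7), Mul(5, Add(g, Pow(Add(4, g), Rational(1, 2))))) = Mul(Rational(-1, 7), Add(Mul(5, g), Mul(5, Pow(Add(4, g), Rational(1, 2))))) = Add(Mul(Rational(-5, 7), g), Mul(Rational(-5, 7), Pow(Add(4, g), Rational(1, 2)))))
Mul(-19, Function('S')(Pow(-2, 4))) = Mul(-19, Add(Mul(Rational(-5, 7), Pow(-2, 4)), Mul(Rational(-5, 7), Pow(Add(4, Pow(-2, 4)), Rational(1, 2))))) = Mul(-19, Add(Mul(Rational(-5, 7), 16), Mul(Rational(-5, 7), Pow(Add(4, 16), Rational(1, 2))))) = Mul(-19, Add(Rational(-80, 7), Mul(Rational(-5, 7), Pow(20, Rational(1, 2))))) = Mul(-19, Add(Rational(-80, 7), Mul(Rational(-5, 7), Mul(2, Pow(5, Rational(1, 2)))))) = Mul(-19, Add(Rational(-80, 7), Mul(Rational(-10, 7), Pow(5, Rational(1, 2))))) = Add(Rational(1520, 7), Mul(Rational(190, 7), Pow(5, Rational(1, 2))))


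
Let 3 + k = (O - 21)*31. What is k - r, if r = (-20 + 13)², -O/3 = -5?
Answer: -238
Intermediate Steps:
O = 15 (O = -3*(-5) = 15)
r = 49 (r = (-7)² = 49)
k = -189 (k = -3 + (15 - 21)*31 = -3 - 6*31 = -3 - 186 = -189)
k - r = -189 - 1*49 = -189 - 49 = -238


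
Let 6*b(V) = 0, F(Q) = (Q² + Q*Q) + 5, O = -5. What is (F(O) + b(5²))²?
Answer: 3025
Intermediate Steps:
F(Q) = 5 + 2*Q² (F(Q) = (Q² + Q²) + 5 = 2*Q² + 5 = 5 + 2*Q²)
b(V) = 0 (b(V) = (⅙)*0 = 0)
(F(O) + b(5²))² = ((5 + 2*(-5)²) + 0)² = ((5 + 2*25) + 0)² = ((5 + 50) + 0)² = (55 + 0)² = 55² = 3025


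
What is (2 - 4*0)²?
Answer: 4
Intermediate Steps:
(2 - 4*0)² = (2 + 0)² = 2² = 4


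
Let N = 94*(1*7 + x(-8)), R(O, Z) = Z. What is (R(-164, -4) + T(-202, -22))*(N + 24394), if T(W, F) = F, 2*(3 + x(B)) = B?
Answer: -634244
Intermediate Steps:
x(B) = -3 + B/2
N = 0 (N = 94*(1*7 + (-3 + (½)*(-8))) = 94*(7 + (-3 - 4)) = 94*(7 - 7) = 94*0 = 0)
(R(-164, -4) + T(-202, -22))*(N + 24394) = (-4 - 22)*(0 + 24394) = -26*24394 = -634244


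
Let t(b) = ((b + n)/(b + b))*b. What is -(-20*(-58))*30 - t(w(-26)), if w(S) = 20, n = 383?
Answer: -70003/2 ≈ -35002.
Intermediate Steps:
t(b) = 383/2 + b/2 (t(b) = ((b + 383)/(b + b))*b = ((383 + b)/((2*b)))*b = ((383 + b)*(1/(2*b)))*b = ((383 + b)/(2*b))*b = 383/2 + b/2)
-(-20*(-58))*30 - t(w(-26)) = -(-20*(-58))*30 - (383/2 + (½)*20) = -1160*30 - (383/2 + 10) = -1*34800 - 1*403/2 = -34800 - 403/2 = -70003/2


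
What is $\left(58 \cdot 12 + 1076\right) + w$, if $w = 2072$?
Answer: $3844$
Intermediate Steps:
$\left(58 \cdot 12 + 1076\right) + w = \left(58 \cdot 12 + 1076\right) + 2072 = \left(696 + 1076\right) + 2072 = 1772 + 2072 = 3844$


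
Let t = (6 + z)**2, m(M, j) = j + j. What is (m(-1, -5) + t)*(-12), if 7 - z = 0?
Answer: -1908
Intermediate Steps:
z = 7 (z = 7 - 1*0 = 7 + 0 = 7)
m(M, j) = 2*j
t = 169 (t = (6 + 7)**2 = 13**2 = 169)
(m(-1, -5) + t)*(-12) = (2*(-5) + 169)*(-12) = (-10 + 169)*(-12) = 159*(-12) = -1908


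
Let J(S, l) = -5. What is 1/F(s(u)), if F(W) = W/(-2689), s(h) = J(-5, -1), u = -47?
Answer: 2689/5 ≈ 537.80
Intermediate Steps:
s(h) = -5
F(W) = -W/2689 (F(W) = W*(-1/2689) = -W/2689)
1/F(s(u)) = 1/(-1/2689*(-5)) = 1/(5/2689) = 2689/5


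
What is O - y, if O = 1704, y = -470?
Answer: 2174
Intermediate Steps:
O - y = 1704 - 1*(-470) = 1704 + 470 = 2174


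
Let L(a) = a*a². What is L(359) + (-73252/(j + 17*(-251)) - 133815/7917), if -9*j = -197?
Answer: 333216328563822/7201831 ≈ 4.6268e+7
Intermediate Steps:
j = 197/9 (j = -⅑*(-197) = 197/9 ≈ 21.889)
L(a) = a³
L(359) + (-73252/(j + 17*(-251)) - 133815/7917) = 359³ + (-73252/(197/9 + 17*(-251)) - 133815/7917) = 46268279 + (-73252/(197/9 - 4267) - 133815*1/7917) = 46268279 + (-73252/(-38206/9) - 44605/2639) = 46268279 + (-73252*(-9/38206) - 44605/2639) = 46268279 + (329634/19103 - 44605/2639) = 46268279 + 2544973/7201831 = 333216328563822/7201831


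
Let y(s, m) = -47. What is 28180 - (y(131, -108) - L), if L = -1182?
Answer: 27045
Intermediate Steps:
28180 - (y(131, -108) - L) = 28180 - (-47 - 1*(-1182)) = 28180 - (-47 + 1182) = 28180 - 1*1135 = 28180 - 1135 = 27045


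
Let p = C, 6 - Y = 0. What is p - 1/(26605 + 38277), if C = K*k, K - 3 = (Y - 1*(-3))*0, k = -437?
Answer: -85060303/64882 ≈ -1311.0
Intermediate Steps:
Y = 6 (Y = 6 - 1*0 = 6 + 0 = 6)
K = 3 (K = 3 + (6 - 1*(-3))*0 = 3 + (6 + 3)*0 = 3 + 9*0 = 3 + 0 = 3)
C = -1311 (C = 3*(-437) = -1311)
p = -1311
p - 1/(26605 + 38277) = -1311 - 1/(26605 + 38277) = -1311 - 1/64882 = -85060303/64882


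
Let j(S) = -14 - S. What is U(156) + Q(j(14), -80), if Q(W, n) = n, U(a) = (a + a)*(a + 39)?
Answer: 60760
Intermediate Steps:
U(a) = 2*a*(39 + a) (U(a) = (2*a)*(39 + a) = 2*a*(39 + a))
U(156) + Q(j(14), -80) = 2*156*(39 + 156) - 80 = 2*156*195 - 80 = 60840 - 80 = 60760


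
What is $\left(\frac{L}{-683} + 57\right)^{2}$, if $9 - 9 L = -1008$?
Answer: $\frac{1506837124}{466489} \approx 3230.2$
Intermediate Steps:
$L = 113$ ($L = 1 - -112 = 1 + 112 = 113$)
$\left(\frac{L}{-683} + 57\right)^{2} = \left(\frac{113}{-683} + 57\right)^{2} = \left(113 \left(- \frac{1}{683}\right) + 57\right)^{2} = \left(- \frac{113}{683} + 57\right)^{2} = \left(\frac{38818}{683}\right)^{2} = \frac{1506837124}{466489}$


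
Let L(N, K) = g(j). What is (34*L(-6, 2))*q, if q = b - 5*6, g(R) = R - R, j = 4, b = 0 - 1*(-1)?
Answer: 0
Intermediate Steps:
b = 1 (b = 0 + 1 = 1)
g(R) = 0
L(N, K) = 0
q = -29 (q = 1 - 5*6 = 1 - 30 = -29)
(34*L(-6, 2))*q = (34*0)*(-29) = 0*(-29) = 0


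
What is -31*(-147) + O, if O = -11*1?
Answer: 4546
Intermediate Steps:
O = -11
-31*(-147) + O = -31*(-147) - 11 = 4557 - 11 = 4546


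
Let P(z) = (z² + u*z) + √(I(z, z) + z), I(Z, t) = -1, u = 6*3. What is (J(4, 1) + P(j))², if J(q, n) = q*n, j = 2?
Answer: 2025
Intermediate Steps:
u = 18
P(z) = z² + √(-1 + z) + 18*z (P(z) = (z² + 18*z) + √(-1 + z) = z² + √(-1 + z) + 18*z)
J(q, n) = n*q
(J(4, 1) + P(j))² = (1*4 + (2² + √(-1 + 2) + 18*2))² = (4 + (4 + √1 + 36))² = (4 + (4 + 1 + 36))² = (4 + 41)² = 45² = 2025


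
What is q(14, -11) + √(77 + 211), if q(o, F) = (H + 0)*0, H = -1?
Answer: 12*√2 ≈ 16.971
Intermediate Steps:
q(o, F) = 0 (q(o, F) = (-1 + 0)*0 = -1*0 = 0)
q(14, -11) + √(77 + 211) = 0 + √(77 + 211) = 0 + √288 = 0 + 12*√2 = 12*√2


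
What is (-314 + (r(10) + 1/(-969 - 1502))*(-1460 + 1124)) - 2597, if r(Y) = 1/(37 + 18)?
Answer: -56633033/19415 ≈ -2917.0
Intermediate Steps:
r(Y) = 1/55
(-314 + (r(10) + 1/(-969 - 1502))*(-1460 + 1124)) - 2597 = (-314 + (1/55 + 1/(-969 - 1502))*(-1460 + 1124)) - 2597 = (-314 + (1/55 + 1/(-2471))*(-336)) - 2597 = (-314 + (1/55 - 1/2471)*(-336)) - 2597 = (-314 + (2416/135905)*(-336)) - 2597 = (-314 - 115968/19415) - 2597 = -6212278/19415 - 2597 = -56633033/19415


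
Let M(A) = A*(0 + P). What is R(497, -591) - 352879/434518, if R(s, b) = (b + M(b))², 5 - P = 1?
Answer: 3794221686071/434518 ≈ 8.7320e+6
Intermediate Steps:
P = 4 (P = 5 - 1*1 = 5 - 1 = 4)
M(A) = 4*A (M(A) = A*(0 + 4) = A*4 = 4*A)
R(s, b) = 25*b² (R(s, b) = (b + 4*b)² = (5*b)² = 25*b²)
R(497, -591) - 352879/434518 = 25*(-591)² - 352879/434518 = 25*349281 - 352879/434518 = 8732025 - 1*352879/434518 = 8732025 - 352879/434518 = 3794221686071/434518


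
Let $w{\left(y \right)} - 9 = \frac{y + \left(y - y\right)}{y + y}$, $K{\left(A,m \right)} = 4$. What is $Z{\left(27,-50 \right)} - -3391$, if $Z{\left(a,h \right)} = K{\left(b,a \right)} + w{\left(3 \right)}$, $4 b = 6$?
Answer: $\frac{6809}{2} \approx 3404.5$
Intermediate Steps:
$b = \frac{3}{2}$ ($b = \frac{1}{4} \cdot 6 = \frac{3}{2} \approx 1.5$)
$w{\left(y \right)} = \frac{19}{2}$ ($w{\left(y \right)} = 9 + \frac{y + \left(y - y\right)}{y + y} = 9 + \frac{y + 0}{2 y} = 9 + y \frac{1}{2 y} = 9 + \frac{1}{2} = \frac{19}{2}$)
$Z{\left(a,h \right)} = \frac{27}{2}$ ($Z{\left(a,h \right)} = 4 + \frac{19}{2} = \frac{27}{2}$)
$Z{\left(27,-50 \right)} - -3391 = \frac{27}{2} - -3391 = \frac{27}{2} + 3391 = \frac{6809}{2}$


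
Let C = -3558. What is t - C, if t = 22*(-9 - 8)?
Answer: 3184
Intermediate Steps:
t = -374 (t = 22*(-17) = -374)
t - C = -374 - 1*(-3558) = -374 + 3558 = 3184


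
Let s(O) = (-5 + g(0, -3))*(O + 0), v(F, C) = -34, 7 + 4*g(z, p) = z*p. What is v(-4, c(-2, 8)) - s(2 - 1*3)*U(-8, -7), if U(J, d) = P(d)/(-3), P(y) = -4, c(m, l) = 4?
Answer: -43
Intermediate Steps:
g(z, p) = -7/4 + p*z/4 (g(z, p) = -7/4 + (z*p)/4 = -7/4 + (p*z)/4 = -7/4 + p*z/4)
s(O) = -27*O/4 (s(O) = (-5 + (-7/4 + (¼)*(-3)*0))*(O + 0) = (-5 + (-7/4 + 0))*O = (-5 - 7/4)*O = -27*O/4)
U(J, d) = 4/3 (U(J, d) = -4/(-3) = -4*(-⅓) = 4/3)
v(-4, c(-2, 8)) - s(2 - 1*3)*U(-8, -7) = -34 - (-27*(2 - 1*3)/4)*4/3 = -34 - (-27*(2 - 3)/4)*4/3 = -34 - (-27/4*(-1))*4/3 = -34 - 27*4/(4*3) = -34 - 1*9 = -34 - 9 = -43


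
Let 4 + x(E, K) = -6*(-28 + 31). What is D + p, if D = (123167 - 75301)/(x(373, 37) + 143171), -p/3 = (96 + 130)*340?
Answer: -32998659614/143149 ≈ -2.3052e+5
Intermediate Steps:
x(E, K) = -22 (x(E, K) = -4 - 6*(-28 + 31) = -4 - 6*3 = -4 - 18 = -22)
p = -230520 (p = -3*(96 + 130)*340 = -678*340 = -3*76840 = -230520)
D = 47866/143149 (D = (123167 - 75301)/(-22 + 143171) = 47866/143149 ≈ 0.33438)
D + p = 47866/143149 - 230520 = -32998659614/143149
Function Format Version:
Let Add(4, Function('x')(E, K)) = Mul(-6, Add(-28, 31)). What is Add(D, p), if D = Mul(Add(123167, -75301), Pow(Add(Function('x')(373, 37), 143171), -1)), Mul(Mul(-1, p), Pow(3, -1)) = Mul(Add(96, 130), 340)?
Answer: Rational(-32998659614, 143149) ≈ -2.3052e+5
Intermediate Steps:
Function('x')(E, K) = -22 (Function('x')(E, K) = Add(-4, Mul(-6, Add(-28, 31))) = Add(-4, Mul(-6, 3)) = Add(-4, -18) = -22)
p = -230520 (p = Mul(-3, Mul(Add(96, 130), 340)) = Mul(-3, Mul(226, 340)) = Mul(-3, 76840) = -230520)
D = Rational(47866, 143149) (D = Mul(Add(123167, -75301), Pow(Add(-22, 143171), -1)) = Mul(47866, Pow(143149, -1)) = Mul(47866, Rational(1, 143149)) = Rational(47866, 143149) ≈ 0.33438)
Add(D, p) = Add(Rational(47866, 143149), -230520) = Rational(-32998659614, 143149)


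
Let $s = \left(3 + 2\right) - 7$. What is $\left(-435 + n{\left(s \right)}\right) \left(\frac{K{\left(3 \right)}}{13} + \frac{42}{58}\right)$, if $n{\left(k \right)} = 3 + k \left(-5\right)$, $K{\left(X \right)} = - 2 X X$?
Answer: $\frac{105078}{377} \approx 278.72$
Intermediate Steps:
$K{\left(X \right)} = - 2 X^{2}$
$s = -2$ ($s = 5 - 7 = -2$)
$n{\left(k \right)} = 3 - 5 k$
$\left(-435 + n{\left(s \right)}\right) \left(\frac{K{\left(3 \right)}}{13} + \frac{42}{58}\right) = \left(-435 + \left(3 - -10\right)\right) \left(\frac{\left(-2\right) 3^{2}}{13} + \frac{42}{58}\right) = \left(-435 + \left(3 + 10\right)\right) \left(\left(-2\right) 9 \cdot \frac{1}{13} + 42 \cdot \frac{1}{58}\right) = \left(-435 + 13\right) \left(\left(-18\right) \frac{1}{13} + \frac{21}{29}\right) = - 422 \left(- \frac{18}{13} + \frac{21}{29}\right) = \left(-422\right) \left(- \frac{249}{377}\right) = \frac{105078}{377}$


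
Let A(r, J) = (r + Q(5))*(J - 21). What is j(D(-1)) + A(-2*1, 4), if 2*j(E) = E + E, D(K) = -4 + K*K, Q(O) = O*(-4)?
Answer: 371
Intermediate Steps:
Q(O) = -4*O
D(K) = -4 + K²
j(E) = E (j(E) = (E + E)/2 = (2*E)/2 = E)
A(r, J) = (-21 + J)*(-20 + r) (A(r, J) = (r - 4*5)*(J - 21) = (r - 20)*(-21 + J) = (-20 + r)*(-21 + J) = (-21 + J)*(-20 + r))
j(D(-1)) + A(-2*1, 4) = (-4 + (-1)²) + (420 - (-42) - 20*4 + 4*(-2*1)) = (-4 + 1) + (420 - 21*(-2) - 80 + 4*(-2)) = -3 + (420 + 42 - 80 - 8) = -3 + 374 = 371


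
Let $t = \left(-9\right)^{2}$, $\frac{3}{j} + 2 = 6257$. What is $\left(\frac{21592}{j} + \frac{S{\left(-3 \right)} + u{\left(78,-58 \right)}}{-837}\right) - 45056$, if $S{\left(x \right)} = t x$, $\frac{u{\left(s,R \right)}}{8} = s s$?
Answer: $\frac{4182601171}{93} \approx 4.4974 \cdot 10^{7}$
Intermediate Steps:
$j = \frac{1}{2085}$ ($j = \frac{3}{-2 + 6257} = \frac{3}{6255} = 3 \cdot \frac{1}{6255} = \frac{1}{2085} \approx 0.00047962$)
$t = 81$
$u{\left(s,R \right)} = 8 s^{2}$ ($u{\left(s,R \right)} = 8 s s = 8 s^{2}$)
$S{\left(x \right)} = 81 x$
$\left(\frac{21592}{j} + \frac{S{\left(-3 \right)} + u{\left(78,-58 \right)}}{-837}\right) - 45056 = \left(21592 \frac{1}{\frac{1}{2085}} + \frac{81 \left(-3\right) + 8 \cdot 78^{2}}{-837}\right) - 45056 = \left(21592 \cdot 2085 + \left(-243 + 8 \cdot 6084\right) \left(- \frac{1}{837}\right)\right) - 45056 = \left(45019320 + \left(-243 + 48672\right) \left(- \frac{1}{837}\right)\right) - 45056 = \left(45019320 + 48429 \left(- \frac{1}{837}\right)\right) - 45056 = \left(45019320 - \frac{5381}{93}\right) - 45056 = \frac{4186791379}{93} - 45056 = \frac{4182601171}{93}$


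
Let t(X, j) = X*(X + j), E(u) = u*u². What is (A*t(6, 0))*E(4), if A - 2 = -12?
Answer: -23040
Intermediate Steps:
A = -10 (A = 2 - 12 = -10)
E(u) = u³
(A*t(6, 0))*E(4) = -60*(6 + 0)*4³ = -60*6*64 = -10*36*64 = -360*64 = -23040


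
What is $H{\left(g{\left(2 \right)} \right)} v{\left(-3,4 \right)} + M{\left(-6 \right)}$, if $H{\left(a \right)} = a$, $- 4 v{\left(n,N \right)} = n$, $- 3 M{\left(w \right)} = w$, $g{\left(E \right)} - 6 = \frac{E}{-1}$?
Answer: $5$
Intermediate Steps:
$g{\left(E \right)} = 6 - E$ ($g{\left(E \right)} = 6 + \frac{E}{-1} = 6 + E \left(-1\right) = 6 - E$)
$M{\left(w \right)} = - \frac{w}{3}$
$v{\left(n,N \right)} = - \frac{n}{4}$
$H{\left(g{\left(2 \right)} \right)} v{\left(-3,4 \right)} + M{\left(-6 \right)} = \left(6 - 2\right) \left(\left(- \frac{1}{4}\right) \left(-3\right)\right) - -2 = \left(6 - 2\right) \frac{3}{4} + 2 = 4 \cdot \frac{3}{4} + 2 = 3 + 2 = 5$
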